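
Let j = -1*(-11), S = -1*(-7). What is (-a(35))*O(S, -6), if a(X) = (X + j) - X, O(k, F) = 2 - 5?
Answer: 33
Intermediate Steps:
S = 7
j = 11
O(k, F) = -3
a(X) = 11 (a(X) = (X + 11) - X = (11 + X) - X = 11)
(-a(35))*O(S, -6) = -1*11*(-3) = -11*(-3) = 33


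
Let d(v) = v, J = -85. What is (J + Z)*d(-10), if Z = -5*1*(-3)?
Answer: 700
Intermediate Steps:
Z = 15 (Z = -5*(-3) = 15)
(J + Z)*d(-10) = (-85 + 15)*(-10) = -70*(-10) = 700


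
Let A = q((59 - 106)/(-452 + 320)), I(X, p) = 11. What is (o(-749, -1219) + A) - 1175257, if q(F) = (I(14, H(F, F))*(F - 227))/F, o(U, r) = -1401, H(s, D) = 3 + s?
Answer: -55632013/47 ≈ -1.1837e+6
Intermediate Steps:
q(F) = (-2497 + 11*F)/F (q(F) = (11*(F - 227))/F = (11*(-227 + F))/F = (-2497 + 11*F)/F)
A = -329087/47 (A = 11 - 2497*(-452 + 320)/(59 - 106) = 11 - 2497/((-47/(-132))) = 11 - 2497/((-47*(-1/132))) = 11 - 2497/47/132 = 11 - 2497*132/47 = 11 - 329604/47 = -329087/47 ≈ -7001.9)
(o(-749, -1219) + A) - 1175257 = (-1401 - 329087/47) - 1175257 = -394934/47 - 1175257 = -55632013/47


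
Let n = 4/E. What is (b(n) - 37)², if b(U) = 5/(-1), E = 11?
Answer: 1764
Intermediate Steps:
n = 4/11 ≈ 0.36364
b(U) = -5 (b(U) = 5*(-1) = -5)
(b(n) - 37)² = (-5 - 37)² = (-42)² = 1764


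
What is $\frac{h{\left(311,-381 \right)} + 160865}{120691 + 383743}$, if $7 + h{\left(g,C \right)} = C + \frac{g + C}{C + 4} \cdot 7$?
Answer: $\frac{60500319}{190171618} \approx 0.31814$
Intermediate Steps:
$h{\left(g,C \right)} = -7 + C + \frac{7 \left(C + g\right)}{4 + C}$ ($h{\left(g,C \right)} = -7 + \left(C + \frac{g + C}{C + 4} \cdot 7\right) = -7 + \left(C + \frac{C + g}{4 + C} 7\right) = -7 + \left(C + \frac{7 \left(C + g\right)}{4 + C}\right) = -7 + C + \frac{7 \left(C + g\right)}{4 + C}$)
$\frac{h{\left(311,-381 \right)} + 160865}{120691 + 383743} = \frac{\frac{-28 + \left(-381\right)^{2} + 4 \left(-381\right) + 7 \cdot 311}{4 - 381} + 160865}{120691 + 383743} = \frac{\frac{-28 + 145161 - 1524 + 2177}{-377} + 160865}{504434} = \left(\left(- \frac{1}{377}\right) 145786 + 160865\right) \frac{1}{504434} = \left(- \frac{145786}{377} + 160865\right) \frac{1}{504434} = \frac{60500319}{377} \cdot \frac{1}{504434} = \frac{60500319}{190171618}$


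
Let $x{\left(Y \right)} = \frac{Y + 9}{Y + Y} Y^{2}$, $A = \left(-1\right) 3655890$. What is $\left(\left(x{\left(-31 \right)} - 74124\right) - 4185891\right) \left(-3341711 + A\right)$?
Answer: $29807499042074$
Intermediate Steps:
$A = -3655890$
$x{\left(Y \right)} = \frac{Y \left(9 + Y\right)}{2}$ ($x{\left(Y \right)} = \frac{9 + Y}{2 Y} Y^{2} = \frac{Y \left(9 + Y\right)}{2}$)
$\left(\left(x{\left(-31 \right)} - 74124\right) - 4185891\right) \left(-3341711 + A\right) = \left(\left(\frac{1}{2} \left(-31\right) \left(9 - 31\right) - 74124\right) - 4185891\right) \left(-3341711 - 3655890\right) = \left(\left(\frac{1}{2} \left(-31\right) \left(-22\right) - 74124\right) - 4185891\right) \left(-6997601\right) = \left(\left(341 - 74124\right) - 4185891\right) \left(-6997601\right) = \left(-73783 - 4185891\right) \left(-6997601\right) = \left(-4259674\right) \left(-6997601\right) = 29807499042074$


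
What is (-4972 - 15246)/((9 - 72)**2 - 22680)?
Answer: 1838/1701 ≈ 1.0805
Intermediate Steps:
(-4972 - 15246)/((9 - 72)**2 - 22680) = -20218/((-63)**2 - 22680) = -20218/(3969 - 22680) = -20218/(-18711) = -20218*(-1/18711) = 1838/1701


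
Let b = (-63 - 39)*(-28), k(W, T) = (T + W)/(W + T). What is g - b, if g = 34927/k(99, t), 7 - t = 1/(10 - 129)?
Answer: 32071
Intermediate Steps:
t = 834/119 (t = 7 - 1/(10 - 129) = 7 - 1/(-119) = 7 - 1*(-1/119) = 7 + 1/119 = 834/119 ≈ 7.0084)
k(W, T) = 1 (k(W, T) = (T + W)/(T + W) = 1)
b = 2856 (b = -102*(-28) = 2856)
g = 34927 (g = 34927/1 = 34927*1 = 34927)
g - b = 34927 - 1*2856 = 34927 - 2856 = 32071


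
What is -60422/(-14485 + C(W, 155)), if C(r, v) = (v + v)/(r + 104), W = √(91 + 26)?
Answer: 374478094042/89755167823 - 11238492*√13/448775839115 ≈ 4.1721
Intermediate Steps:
W = 3*√13 (W = √117 = 3*√13 ≈ 10.817)
C(r, v) = 2*v/(104 + r) (C(r, v) = (2*v)/(104 + r) = 2*v/(104 + r))
-60422/(-14485 + C(W, 155)) = -60422/(-14485 + 2*155/(104 + 3*√13)) = -60422/(-14485 + 310/(104 + 3*√13))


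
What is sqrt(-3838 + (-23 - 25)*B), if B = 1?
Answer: I*sqrt(3886) ≈ 62.338*I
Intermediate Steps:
sqrt(-3838 + (-23 - 25)*B) = sqrt(-3838 + (-23 - 25)*1) = sqrt(-3838 - 48*1) = sqrt(-3838 - 48) = sqrt(-3886) = I*sqrt(3886)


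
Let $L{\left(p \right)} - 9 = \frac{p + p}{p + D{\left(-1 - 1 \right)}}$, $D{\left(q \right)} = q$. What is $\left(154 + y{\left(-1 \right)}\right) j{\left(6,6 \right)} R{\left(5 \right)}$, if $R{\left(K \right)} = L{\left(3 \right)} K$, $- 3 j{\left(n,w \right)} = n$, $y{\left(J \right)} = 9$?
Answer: $-24450$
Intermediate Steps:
$j{\left(n,w \right)} = - \frac{n}{3}$
$L{\left(p \right)} = 9 + \frac{2 p}{-2 + p}$ ($L{\left(p \right)} = 9 + \frac{p + p}{p - 2} = 9 + \frac{2 p}{p - 2} = 9 + \frac{2 p}{-2 + p}$)
$R{\left(K \right)} = 15 K$ ($R{\left(K \right)} = \frac{-18 + 11 \cdot 3}{-2 + 3} K = \frac{-18 + 33}{1} K = 1 \cdot 15 K = 15 K$)
$\left(154 + y{\left(-1 \right)}\right) j{\left(6,6 \right)} R{\left(5 \right)} = \left(154 + 9\right) \left(- \frac{1}{3}\right) 6 \cdot 15 \cdot 5 = 163 \left(\left(-2\right) 75\right) = 163 \left(-150\right) = -24450$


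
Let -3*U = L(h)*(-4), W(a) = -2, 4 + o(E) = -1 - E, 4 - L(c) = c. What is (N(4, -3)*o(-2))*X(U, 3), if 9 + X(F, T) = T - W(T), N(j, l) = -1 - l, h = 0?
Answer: 24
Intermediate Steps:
L(c) = 4 - c
o(E) = -5 - E (o(E) = -4 + (-1 - E) = -5 - E)
U = 16/3 (U = -(4 - 1*0)*(-4)/3 = -(4 + 0)*(-4)/3 = -4*(-4)/3 = -1/3*(-16) = 16/3 ≈ 5.3333)
X(F, T) = -7 + T (X(F, T) = -9 + (T - 1*(-2)) = -9 + (T + 2) = -9 + (2 + T) = -7 + T)
(N(4, -3)*o(-2))*X(U, 3) = ((-1 - 1*(-3))*(-5 - 1*(-2)))*(-7 + 3) = ((-1 + 3)*(-5 + 2))*(-4) = (2*(-3))*(-4) = -6*(-4) = 24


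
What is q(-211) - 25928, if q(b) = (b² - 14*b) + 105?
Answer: 21652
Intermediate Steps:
q(b) = 105 + b² - 14*b
q(-211) - 25928 = (105 + (-211)² - 14*(-211)) - 25928 = (105 + 44521 + 2954) - 25928 = 47580 - 25928 = 21652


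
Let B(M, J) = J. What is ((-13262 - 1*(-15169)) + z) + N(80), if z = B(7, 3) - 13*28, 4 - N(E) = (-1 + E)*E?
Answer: -4770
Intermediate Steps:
N(E) = 4 - E*(-1 + E) (N(E) = 4 - (-1 + E)*E = 4 - E*(-1 + E))
z = -361 (z = 3 - 13*28 = 3 - 364 = -361)
((-13262 - 1*(-15169)) + z) + N(80) = ((-13262 - 1*(-15169)) - 361) + (4 + 80 - 1*80**2) = ((-13262 + 15169) - 361) + (4 + 80 - 1*6400) = (1907 - 361) + (4 + 80 - 6400) = 1546 - 6316 = -4770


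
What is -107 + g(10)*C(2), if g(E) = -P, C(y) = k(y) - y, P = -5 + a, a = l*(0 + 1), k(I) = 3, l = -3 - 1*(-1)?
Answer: -100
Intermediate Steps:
l = -2 (l = -3 + 1 = -2)
a = -2 (a = -2*(0 + 1) = -2*1 = -2)
P = -7 (P = -5 - 2 = -7)
C(y) = 3 - y
g(E) = 7 (g(E) = -1*(-7) = 7)
-107 + g(10)*C(2) = -107 + 7*(3 - 1*2) = -107 + 7*(3 - 2) = -107 + 7*1 = -107 + 7 = -100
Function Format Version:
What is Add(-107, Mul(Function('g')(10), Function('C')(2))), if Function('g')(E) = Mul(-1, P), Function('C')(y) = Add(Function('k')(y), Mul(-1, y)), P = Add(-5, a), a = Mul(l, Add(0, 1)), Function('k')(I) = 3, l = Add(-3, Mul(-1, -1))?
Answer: -100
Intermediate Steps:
l = -2 (l = Add(-3, 1) = -2)
a = -2 (a = Mul(-2, Add(0, 1)) = Mul(-2, 1) = -2)
P = -7 (P = Add(-5, -2) = -7)
Function('C')(y) = Add(3, Mul(-1, y))
Function('g')(E) = 7 (Function('g')(E) = Mul(-1, -7) = 7)
Add(-107, Mul(Function('g')(10), Function('C')(2))) = Add(-107, Mul(7, Add(3, Mul(-1, 2)))) = Add(-107, Mul(7, Add(3, -2))) = Add(-107, Mul(7, 1)) = Add(-107, 7) = -100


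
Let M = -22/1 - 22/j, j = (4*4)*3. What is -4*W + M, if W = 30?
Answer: -3419/24 ≈ -142.46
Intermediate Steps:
j = 48 (j = 16*3 = 48)
M = -539/24 (M = -22/1 - 22/48 = -22*1 - 22*1/48 = -22 - 11/24 = -539/24 ≈ -22.458)
-4*W + M = -4*30 - 539/24 = -120 - 539/24 = -3419/24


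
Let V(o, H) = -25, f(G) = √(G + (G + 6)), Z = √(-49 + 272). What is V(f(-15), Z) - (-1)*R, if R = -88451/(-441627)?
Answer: -10952224/441627 ≈ -24.800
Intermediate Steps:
Z = √223 ≈ 14.933
f(G) = √(6 + 2*G) (f(G) = √(G + (6 + G)) = √(6 + 2*G))
R = 88451/441627 (R = -88451*(-1/441627) = 88451/441627 ≈ 0.20028)
V(f(-15), Z) - (-1)*R = -25 - (-1)*88451/441627 = -25 - 1*(-88451/441627) = -25 + 88451/441627 = -10952224/441627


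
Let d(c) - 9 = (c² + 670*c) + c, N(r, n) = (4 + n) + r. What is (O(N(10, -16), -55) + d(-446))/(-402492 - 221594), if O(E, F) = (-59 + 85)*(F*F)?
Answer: 21691/624086 ≈ 0.034756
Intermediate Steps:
N(r, n) = 4 + n + r
O(E, F) = 26*F²
d(c) = 9 + c² + 671*c (d(c) = 9 + ((c² + 670*c) + c) = 9 + (c² + 671*c) = 9 + c² + 671*c)
(O(N(10, -16), -55) + d(-446))/(-402492 - 221594) = (26*(-55)² + (9 + (-446)² + 671*(-446)))/(-402492 - 221594) = (26*3025 + (9 + 198916 - 299266))/(-624086) = (78650 - 100341)*(-1/624086) = -21691*(-1/624086) = 21691/624086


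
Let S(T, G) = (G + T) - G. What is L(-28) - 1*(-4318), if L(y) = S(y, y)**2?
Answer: 5102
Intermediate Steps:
S(T, G) = T
L(y) = y**2
L(-28) - 1*(-4318) = (-28)**2 - 1*(-4318) = 784 + 4318 = 5102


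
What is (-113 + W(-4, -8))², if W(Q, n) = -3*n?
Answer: 7921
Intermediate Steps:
(-113 + W(-4, -8))² = (-113 - 3*(-8))² = (-113 + 24)² = (-89)² = 7921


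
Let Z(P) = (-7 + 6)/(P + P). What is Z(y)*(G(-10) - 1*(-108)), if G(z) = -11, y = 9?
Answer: -97/18 ≈ -5.3889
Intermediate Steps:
Z(P) = -1/(2*P)
Z(y)*(G(-10) - 1*(-108)) = (-1/2/9)*(-11 - 1*(-108)) = (-1/2*1/9)*(-11 + 108) = -1/18*97 = -97/18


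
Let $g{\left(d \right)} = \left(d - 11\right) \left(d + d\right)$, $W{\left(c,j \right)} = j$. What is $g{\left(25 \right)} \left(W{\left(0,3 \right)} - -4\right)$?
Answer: $4900$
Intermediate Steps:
$g{\left(d \right)} = 2 d \left(-11 + d\right)$ ($g{\left(d \right)} = \left(-11 + d\right) 2 d = 2 d \left(-11 + d\right)$)
$g{\left(25 \right)} \left(W{\left(0,3 \right)} - -4\right) = 2 \cdot 25 \left(-11 + 25\right) \left(3 - -4\right) = 2 \cdot 25 \cdot 14 \left(3 + \left(-17 + 21\right)\right) = 700 \left(3 + 4\right) = 700 \cdot 7 = 4900$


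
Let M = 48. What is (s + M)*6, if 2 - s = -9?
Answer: 354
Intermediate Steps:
s = 11 (s = 2 - 1*(-9) = 2 + 9 = 11)
(s + M)*6 = (11 + 48)*6 = 59*6 = 354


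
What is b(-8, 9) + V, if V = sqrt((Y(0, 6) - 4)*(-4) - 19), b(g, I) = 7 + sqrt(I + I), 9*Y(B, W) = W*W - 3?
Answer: 7 + 3*sqrt(2) + I*sqrt(159)/3 ≈ 11.243 + 4.2032*I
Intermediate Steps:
Y(B, W) = -1/3 + W**2/9 (Y(B, W) = (W*W - 3)/9 = (W**2 - 3)/9 = (-3 + W**2)/9 = -1/3 + W**2/9)
b(g, I) = 7 + sqrt(2)*sqrt(I) (b(g, I) = 7 + sqrt(2*I) = 7 + sqrt(2)*sqrt(I))
V = I*sqrt(159)/3 (V = sqrt(((-1/3 + (1/9)*6**2) - 4)*(-4) - 19) = sqrt(((-1/3 + (1/9)*36) - 4)*(-4) - 19) = sqrt(((-1/3 + 4) - 4)*(-4) - 19) = sqrt((11/3 - 4)*(-4) - 19) = sqrt(-1/3*(-4) - 19) = sqrt(4/3 - 19) = sqrt(-53/3) = I*sqrt(159)/3 ≈ 4.2032*I)
b(-8, 9) + V = (7 + sqrt(2)*sqrt(9)) + I*sqrt(159)/3 = (7 + sqrt(2)*3) + I*sqrt(159)/3 = (7 + 3*sqrt(2)) + I*sqrt(159)/3 = 7 + 3*sqrt(2) + I*sqrt(159)/3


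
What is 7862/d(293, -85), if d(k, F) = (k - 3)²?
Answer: 3931/42050 ≈ 0.093484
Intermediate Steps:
d(k, F) = (-3 + k)²
7862/d(293, -85) = 7862/((-3 + 293)²) = 7862/(290²) = 7862/84100 = 7862*(1/84100) = 3931/42050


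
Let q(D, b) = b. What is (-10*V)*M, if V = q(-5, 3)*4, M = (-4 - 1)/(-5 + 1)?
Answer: -150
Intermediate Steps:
M = 5/4 (M = -5/(-4) = -5*(-¼) = 5/4 ≈ 1.2500)
V = 12 (V = 3*4 = 12)
(-10*V)*M = -10*12*(5/4) = -120*5/4 = -150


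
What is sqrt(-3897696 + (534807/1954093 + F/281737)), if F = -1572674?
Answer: I*sqrt(3272499452814833179409504879)/28975805239 ≈ 1974.3*I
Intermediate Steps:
sqrt(-3897696 + (534807/1954093 + F/281737)) = sqrt(-3897696 + (534807/1954093 - 1572674/281737)) = sqrt(-3897696 - 2922476334923/550540299541) = sqrt(-2145841645836092459/550540299541) = I*sqrt(3272499452814833179409504879)/28975805239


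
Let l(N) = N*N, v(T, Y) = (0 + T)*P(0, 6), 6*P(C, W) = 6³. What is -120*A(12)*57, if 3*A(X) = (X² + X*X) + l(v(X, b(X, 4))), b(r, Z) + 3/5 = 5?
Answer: -426159360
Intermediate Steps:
P(C, W) = 36 (P(C, W) = (⅙)*6³ = (⅙)*216 = 36)
b(r, Z) = 22/5 (b(r, Z) = -⅗ + 5 = 22/5)
v(T, Y) = 36*T (v(T, Y) = (0 + T)*36 = T*36 = 36*T)
l(N) = N²
A(X) = 1298*X²/3 (A(X) = ((X² + X*X) + (36*X)²)/3 = ((X² + X²) + 1296*X²)/3 = (2*X² + 1296*X²)/3 = (1298*X²)/3 = 1298*X²/3)
-120*A(12)*57 = -51920*12²*57 = -51920*144*57 = -120*62304*57 = -7476480*57 = -426159360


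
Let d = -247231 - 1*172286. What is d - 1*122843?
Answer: -542360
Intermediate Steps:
d = -419517 (d = -247231 - 172286 = -419517)
d - 1*122843 = -419517 - 1*122843 = -419517 - 122843 = -542360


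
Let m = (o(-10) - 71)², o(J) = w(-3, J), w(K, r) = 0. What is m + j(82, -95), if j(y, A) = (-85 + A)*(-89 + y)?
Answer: 6301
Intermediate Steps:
o(J) = 0
m = 5041 (m = (0 - 71)² = (-71)² = 5041)
j(y, A) = (-89 + y)*(-85 + A)
m + j(82, -95) = 5041 + (7565 - 89*(-95) - 85*82 - 95*82) = 5041 + (7565 + 8455 - 6970 - 7790) = 5041 + 1260 = 6301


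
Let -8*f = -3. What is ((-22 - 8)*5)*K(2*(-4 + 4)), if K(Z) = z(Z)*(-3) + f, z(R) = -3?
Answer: -5625/4 ≈ -1406.3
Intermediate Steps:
f = 3/8 (f = -⅛*(-3) = 3/8 ≈ 0.37500)
K(Z) = 75/8 (K(Z) = -3*(-3) + 3/8 = 9 + 3/8 = 75/8)
((-22 - 8)*5)*K(2*(-4 + 4)) = ((-22 - 8)*5)*(75/8) = -30*5*(75/8) = -150*75/8 = -5625/4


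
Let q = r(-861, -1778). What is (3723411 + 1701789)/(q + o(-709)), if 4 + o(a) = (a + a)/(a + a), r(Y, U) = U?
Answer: -39600/13 ≈ -3046.2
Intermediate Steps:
o(a) = -3 (o(a) = -4 + (a + a)/(a + a) = -4 + (2*a)/((2*a)) = -4 + (2*a)*(1/(2*a)) = -4 + 1 = -3)
q = -1778
(3723411 + 1701789)/(q + o(-709)) = (3723411 + 1701789)/(-1778 - 3) = 5425200/(-1781) = 5425200*(-1/1781) = -39600/13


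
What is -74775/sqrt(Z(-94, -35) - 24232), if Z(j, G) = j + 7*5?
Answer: 24925*I*sqrt(2699)/2699 ≈ 479.77*I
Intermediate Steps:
Z(j, G) = 35 + j (Z(j, G) = j + 35 = 35 + j)
-74775/sqrt(Z(-94, -35) - 24232) = -74775/sqrt((35 - 94) - 24232) = -74775/sqrt(-59 - 24232) = -74775*(-I*sqrt(2699)/8097) = -(-24925)*I*sqrt(2699)/2699 = 24925*I*sqrt(2699)/2699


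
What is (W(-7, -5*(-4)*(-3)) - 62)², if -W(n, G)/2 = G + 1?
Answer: 3136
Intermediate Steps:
W(n, G) = -2 - 2*G (W(n, G) = -2*(G + 1) = -2*(1 + G) = -2 - 2*G)
(W(-7, -5*(-4)*(-3)) - 62)² = ((-2 - 2*(-5*(-4))*(-3)) - 62)² = ((-2 - 40*(-3)) - 62)² = ((-2 - 2*(-60)) - 62)² = ((-2 + 120) - 62)² = (118 - 62)² = 56² = 3136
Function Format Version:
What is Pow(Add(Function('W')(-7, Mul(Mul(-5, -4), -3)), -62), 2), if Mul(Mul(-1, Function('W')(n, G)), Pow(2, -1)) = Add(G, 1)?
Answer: 3136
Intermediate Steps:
Function('W')(n, G) = Add(-2, Mul(-2, G)) (Function('W')(n, G) = Mul(-2, Add(G, 1)) = Mul(-2, Add(1, G)) = Add(-2, Mul(-2, G)))
Pow(Add(Function('W')(-7, Mul(Mul(-5, -4), -3)), -62), 2) = Pow(Add(Add(-2, Mul(-2, Mul(Mul(-5, -4), -3))), -62), 2) = Pow(Add(Add(-2, Mul(-2, Mul(20, -3))), -62), 2) = Pow(Add(Add(-2, Mul(-2, -60)), -62), 2) = Pow(Add(Add(-2, 120), -62), 2) = Pow(Add(118, -62), 2) = Pow(56, 2) = 3136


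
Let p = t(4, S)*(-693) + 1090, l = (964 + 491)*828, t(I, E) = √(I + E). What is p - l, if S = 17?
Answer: -1203650 - 693*√21 ≈ -1.2068e+6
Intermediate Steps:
t(I, E) = √(E + I)
l = 1204740 (l = 1455*828 = 1204740)
p = 1090 - 693*√21 (p = √(17 + 4)*(-693) + 1090 = √21*(-693) + 1090 = -693*√21 + 1090 = 1090 - 693*√21 ≈ -2085.7)
p - l = (1090 - 693*√21) - 1*1204740 = (1090 - 693*√21) - 1204740 = -1203650 - 693*√21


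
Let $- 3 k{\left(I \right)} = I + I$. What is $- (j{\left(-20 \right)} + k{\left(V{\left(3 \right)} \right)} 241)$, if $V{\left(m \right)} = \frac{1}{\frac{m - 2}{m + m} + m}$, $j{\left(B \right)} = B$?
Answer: $\frac{1344}{19} \approx 70.737$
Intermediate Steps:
$V{\left(m \right)} = \frac{1}{m + \frac{-2 + m}{2 m}}$ ($V{\left(m \right)} = \frac{1}{\frac{-2 + m}{2 m} + m} = \frac{1}{m + \frac{-2 + m}{2 m}}$)
$k{\left(I \right)} = - \frac{2 I}{3}$ ($k{\left(I \right)} = - \frac{I + I}{3} = - \frac{2 I}{3}$)
$- (j{\left(-20 \right)} + k{\left(V{\left(3 \right)} \right)} 241) = - (-20 + - \frac{2 \cdot 2 \cdot 3 \frac{1}{-2 + 3 + 2 \cdot 3^{2}}}{3} \cdot 241) = - (-20 + - \frac{2 \cdot 2 \cdot 3 \frac{1}{-2 + 3 + 2 \cdot 9}}{3} \cdot 241) = - (-20 + - \frac{2 \cdot 2 \cdot 3 \frac{1}{-2 + 3 + 18}}{3} \cdot 241) = - (-20 + - \frac{2 \cdot 2 \cdot 3 \cdot \frac{1}{19}}{3} \cdot 241) = - (-20 + \left(- \frac{2}{3}\right) \frac{6}{19} \cdot 241) = - (-20 - \frac{964}{19}) = \left(-1\right) \left(- \frac{1344}{19}\right) = \frac{1344}{19}$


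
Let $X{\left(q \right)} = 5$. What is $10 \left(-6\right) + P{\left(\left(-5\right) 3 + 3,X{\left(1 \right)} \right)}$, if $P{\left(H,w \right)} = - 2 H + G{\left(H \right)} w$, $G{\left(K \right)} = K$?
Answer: $-96$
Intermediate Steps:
$P{\left(H,w \right)} = - 2 H + H w$
$10 \left(-6\right) + P{\left(\left(-5\right) 3 + 3,X{\left(1 \right)} \right)} = 10 \left(-6\right) + \left(\left(-5\right) 3 + 3\right) \left(-2 + 5\right) = -60 + \left(-15 + 3\right) 3 = -60 - 36 = -96$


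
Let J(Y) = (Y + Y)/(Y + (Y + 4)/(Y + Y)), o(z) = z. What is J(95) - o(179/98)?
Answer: 289129/1778602 ≈ 0.16256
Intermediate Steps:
J(Y) = 2*Y/(Y + (4 + Y)/(2*Y)) (J(Y) = (2*Y)/(Y + (4 + Y)/((2*Y))) = (2*Y)/(Y + (4 + Y)*(1/(2*Y))) = (2*Y)/(Y + (4 + Y)/(2*Y)) = 2*Y/(Y + (4 + Y)/(2*Y)))
J(95) - o(179/98) = 4*95²/(4 + 95 + 2*95²) - 179/98 = 4*9025/(4 + 95 + 2*9025) - 179/98 = 4*9025/(4 + 95 + 18050) - 1*179/98 = 4*9025/18149 - 179/98 = 4*9025*(1/18149) - 179/98 = 36100/18149 - 179/98 = 289129/1778602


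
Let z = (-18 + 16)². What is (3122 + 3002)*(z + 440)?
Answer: 2719056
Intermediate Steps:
z = 4 (z = (-2)² = 4)
(3122 + 3002)*(z + 440) = (3122 + 3002)*(4 + 440) = 6124*444 = 2719056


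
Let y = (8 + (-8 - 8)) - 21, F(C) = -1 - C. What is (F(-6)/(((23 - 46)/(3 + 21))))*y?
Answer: 3480/23 ≈ 151.30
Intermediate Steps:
y = -29 (y = (8 - 16) - 21 = -8 - 21 = -29)
(F(-6)/(((23 - 46)/(3 + 21))))*y = ((-1 - 1*(-6))/(((23 - 46)/(3 + 21))))*(-29) = ((-1 + 6)/((-23/24)))*(-29) = (5/((-23*1/24)))*(-29) = (5/(-23/24))*(-29) = (5*(-24/23))*(-29) = -120/23*(-29) = 3480/23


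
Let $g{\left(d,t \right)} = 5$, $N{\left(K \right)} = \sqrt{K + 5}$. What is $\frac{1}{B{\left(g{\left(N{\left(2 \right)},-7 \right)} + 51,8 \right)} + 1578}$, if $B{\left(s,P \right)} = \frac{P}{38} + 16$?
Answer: $\frac{19}{30290} \approx 0.00062727$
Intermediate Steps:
$N{\left(K \right)} = \sqrt{5 + K}$
$B{\left(s,P \right)} = 16 + \frac{P}{38}$ ($B{\left(s,P \right)} = P \frac{1}{38} + 16 = \frac{P}{38} + 16 = 16 + \frac{P}{38}$)
$\frac{1}{B{\left(g{\left(N{\left(2 \right)},-7 \right)} + 51,8 \right)} + 1578} = \frac{1}{\left(16 + \frac{1}{38} \cdot 8\right) + 1578} = \frac{1}{\left(16 + \frac{4}{19}\right) + 1578} = \frac{1}{\frac{308}{19} + 1578} = \frac{1}{\frac{30290}{19}} = \frac{19}{30290}$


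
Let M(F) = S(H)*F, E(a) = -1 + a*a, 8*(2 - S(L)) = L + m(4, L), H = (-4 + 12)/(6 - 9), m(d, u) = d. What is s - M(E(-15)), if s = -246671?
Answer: -741245/3 ≈ -2.4708e+5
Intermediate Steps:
H = -8/3 (H = 8/(-3) = 8*(-1/3) = -8/3 ≈ -2.6667)
S(L) = 3/2 - L/8 (S(L) = 2 - (L + 4)/8 = 2 - (4 + L)/8 = 2 + (-1/2 - L/8) = 3/2 - L/8)
E(a) = -1 + a**2
M(F) = 11*F/6 (M(F) = (3/2 - 1/8*(-8/3))*F = (3/2 + 1/3)*F = 11*F/6)
s - M(E(-15)) = -246671 - 11*(-1 + (-15)**2)/6 = -246671 - 11*(-1 + 225)/6 = -246671 - 11*224/6 = -246671 - 1*1232/3 = -246671 - 1232/3 = -741245/3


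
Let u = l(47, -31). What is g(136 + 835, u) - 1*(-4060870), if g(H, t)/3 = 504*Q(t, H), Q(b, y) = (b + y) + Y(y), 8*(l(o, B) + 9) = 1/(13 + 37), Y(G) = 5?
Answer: 276148889/50 ≈ 5.5230e+6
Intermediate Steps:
l(o, B) = -3599/400 (l(o, B) = -9 + 1/(8*(13 + 37)) = -9 + (⅛)/50 = -9 + (⅛)*(1/50) = -9 + 1/400 = -3599/400)
Q(b, y) = 5 + b + y (Q(b, y) = (b + y) + 5 = 5 + b + y)
u = -3599/400 ≈ -8.9975
g(H, t) = 7560 + 1512*H + 1512*t (g(H, t) = 3*(504*(5 + t + H)) = 3*(504*(5 + H + t)) = 3*(2520 + 504*H + 504*t) = 7560 + 1512*H + 1512*t)
g(136 + 835, u) - 1*(-4060870) = (7560 + 1512*(136 + 835) + 1512*(-3599/400)) - 1*(-4060870) = (7560 + 1512*971 - 680211/50) + 4060870 = (7560 + 1468152 - 680211/50) + 4060870 = 73105389/50 + 4060870 = 276148889/50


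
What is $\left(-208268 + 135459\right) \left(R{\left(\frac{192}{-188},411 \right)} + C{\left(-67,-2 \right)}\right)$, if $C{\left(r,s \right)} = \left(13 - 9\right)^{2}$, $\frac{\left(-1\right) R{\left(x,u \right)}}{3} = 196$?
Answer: $41646748$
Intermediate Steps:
$R{\left(x,u \right)} = -588$ ($R{\left(x,u \right)} = \left(-3\right) 196 = -588$)
$C{\left(r,s \right)} = 16$ ($C{\left(r,s \right)} = 4^{2} = 16$)
$\left(-208268 + 135459\right) \left(R{\left(\frac{192}{-188},411 \right)} + C{\left(-67,-2 \right)}\right) = \left(-208268 + 135459\right) \left(-588 + 16\right) = \left(-72809\right) \left(-572\right) = 41646748$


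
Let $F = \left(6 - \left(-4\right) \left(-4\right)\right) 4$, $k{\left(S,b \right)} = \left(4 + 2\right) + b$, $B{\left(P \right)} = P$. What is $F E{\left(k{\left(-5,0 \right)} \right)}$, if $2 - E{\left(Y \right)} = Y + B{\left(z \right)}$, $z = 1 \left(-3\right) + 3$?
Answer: $160$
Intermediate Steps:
$z = 0$ ($z = -3 + 3 = 0$)
$k{\left(S,b \right)} = 6 + b$
$E{\left(Y \right)} = 2 - Y$ ($E{\left(Y \right)} = 2 - \left(Y + 0\right) = 2 - Y$)
$F = -40$ ($F = \left(6 - 16\right) 4 = \left(-10\right) 4 = -40$)
$F E{\left(k{\left(-5,0 \right)} \right)} = - 40 \left(2 - \left(6 + 0\right)\right) = - 40 \left(2 - 6\right) = \left(-40\right) \left(-4\right) = 160$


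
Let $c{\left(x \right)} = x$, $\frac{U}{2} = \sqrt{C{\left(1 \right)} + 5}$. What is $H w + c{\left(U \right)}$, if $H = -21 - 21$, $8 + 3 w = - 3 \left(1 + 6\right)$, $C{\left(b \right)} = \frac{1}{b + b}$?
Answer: $406 + \sqrt{22} \approx 410.69$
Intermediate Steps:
$C{\left(b \right)} = \frac{1}{2 b}$
$U = \sqrt{22}$ ($U = 2 \sqrt{\frac{1}{2 \cdot 1} + 5} = 2 \sqrt{\frac{1}{2} \cdot 1 + 5} = 2 \sqrt{\frac{1}{2} + 5} = 2 \sqrt{\frac{11}{2}} = 2 \frac{\sqrt{22}}{2} = \sqrt{22} \approx 4.6904$)
$w = - \frac{29}{3}$ ($w = - \frac{8}{3} + \frac{\left(-3\right) \left(1 + 6\right)}{3} = - \frac{8}{3} + \frac{\left(-3\right) 7}{3} = - \frac{8}{3} + \frac{1}{3} \left(-21\right) = - \frac{8}{3} - 7 = - \frac{29}{3} \approx -9.6667$)
$H = -42$
$H w + c{\left(U \right)} = \left(-42\right) \left(- \frac{29}{3}\right) + \sqrt{22} = 406 + \sqrt{22}$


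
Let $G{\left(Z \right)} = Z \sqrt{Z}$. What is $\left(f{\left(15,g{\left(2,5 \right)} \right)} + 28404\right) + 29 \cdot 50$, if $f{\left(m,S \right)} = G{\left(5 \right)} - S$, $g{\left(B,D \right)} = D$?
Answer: $29849 + 5 \sqrt{5} \approx 29860.0$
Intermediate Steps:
$G{\left(Z \right)} = Z^{\frac{3}{2}}$
$f{\left(m,S \right)} = - S + 5 \sqrt{5}$ ($f{\left(m,S \right)} = 5^{\frac{3}{2}} - S = 5 \sqrt{5} - S = - S + 5 \sqrt{5}$)
$\left(f{\left(15,g{\left(2,5 \right)} \right)} + 28404\right) + 29 \cdot 50 = \left(\left(\left(-1\right) 5 + 5 \sqrt{5}\right) + 28404\right) + 29 \cdot 50 = \left(\left(-5 + 5 \sqrt{5}\right) + 28404\right) + 1450 = \left(28399 + 5 \sqrt{5}\right) + 1450 = 29849 + 5 \sqrt{5}$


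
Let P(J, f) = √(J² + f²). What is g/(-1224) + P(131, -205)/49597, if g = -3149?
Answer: 3149/1224 + √59186/49597 ≈ 2.5776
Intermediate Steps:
g/(-1224) + P(131, -205)/49597 = -3149/(-1224) + √(131² + (-205)²)/49597 = -3149*(-1/1224) + √(17161 + 42025)*(1/49597) = 3149/1224 + √59186*(1/49597) = 3149/1224 + √59186/49597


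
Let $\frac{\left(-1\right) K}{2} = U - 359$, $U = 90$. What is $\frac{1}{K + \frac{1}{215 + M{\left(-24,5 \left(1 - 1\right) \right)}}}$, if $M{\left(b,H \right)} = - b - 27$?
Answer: $\frac{212}{114057} \approx 0.0018587$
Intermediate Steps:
$M{\left(b,H \right)} = -27 - b$
$K = 538$ ($K = - 2 \left(90 - 359\right) = \left(-2\right) \left(-269\right) = 538$)
$\frac{1}{K + \frac{1}{215 + M{\left(-24,5 \left(1 - 1\right) \right)}}} = \frac{1}{538 + \frac{1}{215 - 3}} = \frac{1}{538 + \frac{1}{212}} = \frac{1}{\frac{114057}{212}} = \frac{212}{114057}$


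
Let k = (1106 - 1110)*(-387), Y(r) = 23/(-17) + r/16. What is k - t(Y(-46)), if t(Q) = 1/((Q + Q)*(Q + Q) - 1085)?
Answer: 7254575044/4686415 ≈ 1548.0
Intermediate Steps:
Y(r) = -23/17 + r/16 (Y(r) = 23*(-1/17) + r*(1/16) = -23/17 + r/16)
t(Q) = 1/(-1085 + 4*Q²) (t(Q) = 1/((2*Q)*(2*Q) - 1085) = 1/(4*Q² - 1085) = 1/(-1085 + 4*Q²))
k = 1548 (k = -4*(-387) = 1548)
k - t(Y(-46)) = 1548 - 1/(-1085 + 4*(-23/17 + (1/16)*(-46))²) = 1548 - 1/(-1085 + 4*(-23/17 - 23/8)²) = 1548 - 1/(-1085 + 4*(-575/136)²) = 1548 - 1/(-1085 + 4*(330625/18496)) = 1548 - 1/(-1085 + 330625/4624) = 1548 - 1/(-4686415/4624) = 1548 - 1*(-4624/4686415) = 1548 + 4624/4686415 = 7254575044/4686415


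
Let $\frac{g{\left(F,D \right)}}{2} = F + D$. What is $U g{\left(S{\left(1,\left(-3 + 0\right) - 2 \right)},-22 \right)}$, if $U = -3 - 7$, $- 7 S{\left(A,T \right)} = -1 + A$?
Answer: $440$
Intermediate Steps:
$S{\left(A,T \right)} = \frac{1}{7} - \frac{A}{7}$ ($S{\left(A,T \right)} = - \frac{-1 + A}{7} = \frac{1}{7} - \frac{A}{7}$)
$g{\left(F,D \right)} = 2 D + 2 F$ ($g{\left(F,D \right)} = 2 \left(F + D\right) = 2 \left(D + F\right) = 2 D + 2 F$)
$U = -10$ ($U = -3 - 7 = -10$)
$U g{\left(S{\left(1,\left(-3 + 0\right) - 2 \right)},-22 \right)} = - 10 \left(2 \left(-22\right) + 2 \left(\frac{1}{7} - \frac{1}{7}\right)\right) = - 10 \left(-44 + 2 \left(\frac{1}{7} - \frac{1}{7}\right)\right) = - 10 \left(-44 + 2 \cdot 0\right) = - 10 \left(-44 + 0\right) = \left(-10\right) \left(-44\right) = 440$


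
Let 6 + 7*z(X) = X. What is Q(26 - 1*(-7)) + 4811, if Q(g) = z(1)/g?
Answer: 1111336/231 ≈ 4811.0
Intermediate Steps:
z(X) = -6/7 + X/7
Q(g) = -5/(7*g) (Q(g) = (-6/7 + (1/7)*1)/g = (-6/7 + 1/7)/g = -5/(7*g))
Q(26 - 1*(-7)) + 4811 = -5/(7*(26 - 1*(-7))) + 4811 = -5/(7*(26 + 7)) + 4811 = -5/7/33 + 4811 = -5/7*1/33 + 4811 = -5/231 + 4811 = 1111336/231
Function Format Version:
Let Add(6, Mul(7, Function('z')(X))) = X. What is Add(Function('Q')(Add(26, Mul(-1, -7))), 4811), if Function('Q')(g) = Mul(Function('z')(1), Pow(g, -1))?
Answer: Rational(1111336, 231) ≈ 4811.0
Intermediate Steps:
Function('z')(X) = Add(Rational(-6, 7), Mul(Rational(1, 7), X))
Function('Q')(g) = Mul(Rational(-5, 7), Pow(g, -1)) (Function('Q')(g) = Mul(Add(Rational(-6, 7), Mul(Rational(1, 7), 1)), Pow(g, -1)) = Mul(Add(Rational(-6, 7), Rational(1, 7)), Pow(g, -1)) = Mul(Rational(-5, 7), Pow(g, -1)))
Add(Function('Q')(Add(26, Mul(-1, -7))), 4811) = Add(Mul(Rational(-5, 7), Pow(Add(26, Mul(-1, -7)), -1)), 4811) = Add(Mul(Rational(-5, 7), Pow(Add(26, 7), -1)), 4811) = Add(Mul(Rational(-5, 7), Pow(33, -1)), 4811) = Add(Mul(Rational(-5, 7), Rational(1, 33)), 4811) = Add(Rational(-5, 231), 4811) = Rational(1111336, 231)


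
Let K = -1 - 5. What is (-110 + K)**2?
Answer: 13456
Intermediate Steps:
K = -6
(-110 + K)**2 = (-110 - 6)**2 = (-116)**2 = 13456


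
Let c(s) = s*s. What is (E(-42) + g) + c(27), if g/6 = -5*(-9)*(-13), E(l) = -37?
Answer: -2818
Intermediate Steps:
c(s) = s²
g = -3510 (g = 6*(-5*(-9)*(-13)) = 6*(45*(-13)) = 6*(-585) = -3510)
(E(-42) + g) + c(27) = (-37 - 3510) + 27² = -3547 + 729 = -2818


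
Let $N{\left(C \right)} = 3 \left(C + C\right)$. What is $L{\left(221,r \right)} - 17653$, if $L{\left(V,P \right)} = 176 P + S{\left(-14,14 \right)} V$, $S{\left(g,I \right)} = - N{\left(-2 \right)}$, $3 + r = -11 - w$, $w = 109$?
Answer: $-36649$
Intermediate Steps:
$N{\left(C \right)} = 6 C$ ($N{\left(C \right)} = 3 \cdot 2 C = 6 C$)
$r = -123$ ($r = -3 - 120 = -123$)
$S{\left(g,I \right)} = 12$ ($S{\left(g,I \right)} = - 6 \left(-2\right) = \left(-1\right) \left(-12\right) = 12$)
$L{\left(V,P \right)} = 12 V + 176 P$ ($L{\left(V,P \right)} = 176 P + 12 V = 12 V + 176 P$)
$L{\left(221,r \right)} - 17653 = \left(12 \cdot 221 + 176 \left(-123\right)\right) - 17653 = \left(2652 - 21648\right) - 17653 = -18996 - 17653 = -36649$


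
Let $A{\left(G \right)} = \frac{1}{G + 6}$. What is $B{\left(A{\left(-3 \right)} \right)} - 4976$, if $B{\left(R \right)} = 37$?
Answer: $-4939$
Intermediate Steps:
$A{\left(G \right)} = \frac{1}{6 + G}$
$B{\left(A{\left(-3 \right)} \right)} - 4976 = 37 - 4976 = -4939$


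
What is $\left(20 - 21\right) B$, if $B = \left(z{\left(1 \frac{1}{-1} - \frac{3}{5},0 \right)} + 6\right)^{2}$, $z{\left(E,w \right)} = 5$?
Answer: $-121$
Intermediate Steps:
$B = 121$ ($B = \left(5 + 6\right)^{2} = 11^{2} = 121$)
$\left(20 - 21\right) B = \left(20 - 21\right) 121 = \left(-1\right) 121 = -121$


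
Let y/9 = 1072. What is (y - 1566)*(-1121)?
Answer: -9059922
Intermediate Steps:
y = 9648 (y = 9*1072 = 9648)
(y - 1566)*(-1121) = (9648 - 1566)*(-1121) = 8082*(-1121) = -9059922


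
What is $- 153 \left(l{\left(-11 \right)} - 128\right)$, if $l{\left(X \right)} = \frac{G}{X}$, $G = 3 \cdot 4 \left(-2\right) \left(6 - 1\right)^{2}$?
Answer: $\frac{123624}{11} \approx 11239.0$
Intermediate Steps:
$G = -600$ ($G = 12 \left(-2\right) 5^{2} = \left(-24\right) 25 = -600$)
$l{\left(X \right)} = - \frac{600}{X}$
$- 153 \left(l{\left(-11 \right)} - 128\right) = - 153 \left(- \frac{600}{-11} - 128\right) = - 153 \left(\left(-600\right) \left(- \frac{1}{11}\right) - 128\right) = - 153 \left(\frac{600}{11} - 128\right) = \left(-153\right) \left(- \frac{808}{11}\right) = \frac{123624}{11}$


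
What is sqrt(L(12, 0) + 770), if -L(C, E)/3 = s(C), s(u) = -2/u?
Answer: sqrt(3082)/2 ≈ 27.758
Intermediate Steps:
L(C, E) = 6/C (L(C, E) = -(-6)/C = 6/C)
sqrt(L(12, 0) + 770) = sqrt(6/12 + 770) = sqrt(6*(1/12) + 770) = sqrt(1/2 + 770) = sqrt(1541/2) = sqrt(3082)/2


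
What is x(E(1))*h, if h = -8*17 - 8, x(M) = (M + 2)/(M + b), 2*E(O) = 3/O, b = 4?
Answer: -1008/11 ≈ -91.636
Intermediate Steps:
E(O) = 3/(2*O) (E(O) = (3/O)/2 = 3/(2*O))
x(M) = (2 + M)/(4 + M) (x(M) = (M + 2)/(M + 4) = (2 + M)/(4 + M))
h = -144 (h = -136 - 8 = -144)
x(E(1))*h = ((2 + (3/2)/1)/(4 + (3/2)/1))*(-144) = ((2 + (3/2)*1)/(4 + (3/2)*1))*(-144) = ((2 + 3/2)/(4 + 3/2))*(-144) = ((7/2)/(11/2))*(-144) = ((2/11)*(7/2))*(-144) = (7/11)*(-144) = -1008/11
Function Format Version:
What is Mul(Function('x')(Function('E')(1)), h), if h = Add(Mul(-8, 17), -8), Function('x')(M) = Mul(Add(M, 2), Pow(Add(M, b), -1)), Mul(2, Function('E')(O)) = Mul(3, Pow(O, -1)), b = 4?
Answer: Rational(-1008, 11) ≈ -91.636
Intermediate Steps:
Function('E')(O) = Mul(Rational(3, 2), Pow(O, -1)) (Function('E')(O) = Mul(Rational(1, 2), Mul(3, Pow(O, -1))) = Mul(Rational(3, 2), Pow(O, -1)))
Function('x')(M) = Mul(Pow(Add(4, M), -1), Add(2, M)) (Function('x')(M) = Mul(Add(M, 2), Pow(Add(M, 4), -1)) = Mul(Add(2, M), Pow(Add(4, M), -1)) = Mul(Pow(Add(4, M), -1), Add(2, M)))
h = -144 (h = Add(-136, -8) = -144)
Mul(Function('x')(Function('E')(1)), h) = Mul(Mul(Pow(Add(4, Mul(Rational(3, 2), Pow(1, -1))), -1), Add(2, Mul(Rational(3, 2), Pow(1, -1)))), -144) = Mul(Mul(Pow(Add(4, Mul(Rational(3, 2), 1)), -1), Add(2, Mul(Rational(3, 2), 1))), -144) = Mul(Mul(Pow(Add(4, Rational(3, 2)), -1), Add(2, Rational(3, 2))), -144) = Mul(Mul(Pow(Rational(11, 2), -1), Rational(7, 2)), -144) = Mul(Mul(Rational(2, 11), Rational(7, 2)), -144) = Mul(Rational(7, 11), -144) = Rational(-1008, 11)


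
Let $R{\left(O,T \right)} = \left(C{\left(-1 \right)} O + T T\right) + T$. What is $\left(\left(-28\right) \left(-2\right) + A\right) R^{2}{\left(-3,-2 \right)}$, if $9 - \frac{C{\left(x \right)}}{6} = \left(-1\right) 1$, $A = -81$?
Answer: $-792100$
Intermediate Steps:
$C{\left(x \right)} = 60$ ($C{\left(x \right)} = 54 - 6 \left(\left(-1\right) 1\right) = 54 - -6 = 54 + 6 = 60$)
$R{\left(O,T \right)} = T + T^{2} + 60 O$ ($R{\left(O,T \right)} = \left(60 O + T T\right) + T = \left(60 O + T^{2}\right) + T = \left(T^{2} + 60 O\right) + T = T + T^{2} + 60 O$)
$\left(\left(-28\right) \left(-2\right) + A\right) R^{2}{\left(-3,-2 \right)} = \left(\left(-28\right) \left(-2\right) - 81\right) \left(-2 + \left(-2\right)^{2} + 60 \left(-3\right)\right)^{2} = \left(56 - 81\right) \left(-2 + 4 - 180\right)^{2} = - 25 \left(-178\right)^{2} = \left(-25\right) 31684 = -792100$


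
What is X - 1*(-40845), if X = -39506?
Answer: 1339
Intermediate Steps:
X - 1*(-40845) = -39506 - 1*(-40845) = -39506 + 40845 = 1339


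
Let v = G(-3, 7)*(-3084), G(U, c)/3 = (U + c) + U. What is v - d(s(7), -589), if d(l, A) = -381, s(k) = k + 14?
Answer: -8871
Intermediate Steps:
s(k) = 14 + k
G(U, c) = 3*c + 6*U (G(U, c) = 3*((U + c) + U) = 3*(c + 2*U) = 3*c + 6*U)
v = -9252 (v = (3*7 + 6*(-3))*(-3084) = (21 - 18)*(-3084) = 3*(-3084) = -9252)
v - d(s(7), -589) = -9252 - 1*(-381) = -9252 + 381 = -8871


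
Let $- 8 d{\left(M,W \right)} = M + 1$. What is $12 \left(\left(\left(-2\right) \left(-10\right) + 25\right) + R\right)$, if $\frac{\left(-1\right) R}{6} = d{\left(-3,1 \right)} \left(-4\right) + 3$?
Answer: $396$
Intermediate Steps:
$d{\left(M,W \right)} = - \frac{1}{8} - \frac{M}{8}$ ($d{\left(M,W \right)} = - \frac{M + 1}{8} = - \frac{1 + M}{8} = - \frac{1}{8} - \frac{M}{8}$)
$R = -12$ ($R = - 6 \left(\left(- \frac{1}{8} - - \frac{3}{8}\right) \left(-4\right) + 3\right) = - 6 \left(\left(- \frac{1}{8} + \frac{3}{8}\right) \left(-4\right) + 3\right) = - 6 \left(\frac{1}{4} \left(-4\right) + 3\right) = - 6 \left(-1 + 3\right) = \left(-6\right) 2 = -12$)
$12 \left(\left(\left(-2\right) \left(-10\right) + 25\right) + R\right) = 12 \left(\left(\left(-2\right) \left(-10\right) + 25\right) - 12\right) = 12 \left(\left(20 + 25\right) - 12\right) = 12 \left(45 - 12\right) = 12 \cdot 33 = 396$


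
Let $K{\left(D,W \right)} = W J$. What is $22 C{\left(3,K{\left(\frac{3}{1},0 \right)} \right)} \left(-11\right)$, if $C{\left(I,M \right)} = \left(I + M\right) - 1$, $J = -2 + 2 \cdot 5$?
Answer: $-484$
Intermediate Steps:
$J = 8$ ($J = -2 + 10 = 8$)
$K{\left(D,W \right)} = 8 W$ ($K{\left(D,W \right)} = W 8 = 8 W$)
$C{\left(I,M \right)} = -1 + I + M$
$22 C{\left(3,K{\left(\frac{3}{1},0 \right)} \right)} \left(-11\right) = 22 \left(-1 + 3 + 8 \cdot 0\right) \left(-11\right) = 22 \left(-1 + 3 + 0\right) \left(-11\right) = 22 \cdot 2 \left(-11\right) = 44 \left(-11\right) = -484$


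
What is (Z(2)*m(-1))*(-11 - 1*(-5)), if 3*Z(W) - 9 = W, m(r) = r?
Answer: 22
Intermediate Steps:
Z(W) = 3 + W/3
(Z(2)*m(-1))*(-11 - 1*(-5)) = ((3 + (⅓)*2)*(-1))*(-11 - 1*(-5)) = ((3 + ⅔)*(-1))*(-11 + 5) = ((11/3)*(-1))*(-6) = -11/3*(-6) = 22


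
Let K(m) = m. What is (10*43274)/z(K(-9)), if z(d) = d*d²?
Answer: -432740/729 ≈ -593.61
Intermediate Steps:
z(d) = d³
(10*43274)/z(K(-9)) = (10*43274)/((-9)³) = 432740/(-729) = 432740*(-1/729) = -432740/729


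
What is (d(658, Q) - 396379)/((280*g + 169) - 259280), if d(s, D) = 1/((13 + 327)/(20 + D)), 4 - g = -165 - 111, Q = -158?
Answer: 67384499/30720870 ≈ 2.1934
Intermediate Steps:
g = 280 (g = 4 - (-165 - 111) = 4 - 1*(-276) = 4 + 276 = 280)
d(s, D) = 1/17 + D/340 (d(s, D) = 1/(340/(20 + D)) = 1/17 + D/340)
(d(658, Q) - 396379)/((280*g + 169) - 259280) = ((1/17 + (1/340)*(-158)) - 396379)/((280*280 + 169) - 259280) = ((1/17 - 79/170) - 396379)/((78400 + 169) - 259280) = (-69/170 - 396379)/(78569 - 259280) = -67384499/170/(-180711) = -67384499/170*(-1/180711) = 67384499/30720870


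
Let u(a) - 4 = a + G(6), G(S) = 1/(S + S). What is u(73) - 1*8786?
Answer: -104507/12 ≈ -8708.9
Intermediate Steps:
G(S) = 1/(2*S)
u(a) = 49/12 + a (u(a) = 4 + (a + (½)/6) = 4 + (a + (½)*(⅙)) = 4 + (a + 1/12) = 4 + (1/12 + a) = 49/12 + a)
u(73) - 1*8786 = (49/12 + 73) - 1*8786 = 925/12 - 8786 = -104507/12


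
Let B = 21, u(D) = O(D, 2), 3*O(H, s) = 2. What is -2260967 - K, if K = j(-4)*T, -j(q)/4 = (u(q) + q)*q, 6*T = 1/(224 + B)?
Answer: -997086431/441 ≈ -2.2610e+6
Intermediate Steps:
O(H, s) = 2/3 (O(H, s) = (1/3)*2 = 2/3)
u(D) = 2/3
T = 1/1470 (T = 1/(6*(224 + 21)) = (1/6)/245 = (1/6)*(1/245) = 1/1470 ≈ 0.00068027)
j(q) = -4*q*(2/3 + q) (j(q) = -4*(2/3 + q)*q = -4*q*(2/3 + q))
K = -16/441 (K = -4/3*(-4)*(2 + 3*(-4))*(1/1470) = -4/3*(-4)*(2 - 12)*(1/1470) = -4/3*(-4)*(-10)*(1/1470) = -160/3*1/1470 = -16/441 ≈ -0.036281)
-2260967 - K = -2260967 - 1*(-16/441) = -2260967 + 16/441 = -997086431/441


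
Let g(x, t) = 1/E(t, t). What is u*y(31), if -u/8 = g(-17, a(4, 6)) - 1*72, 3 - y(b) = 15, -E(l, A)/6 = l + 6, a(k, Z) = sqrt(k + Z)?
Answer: -89904/13 + 8*sqrt(10)/13 ≈ -6913.8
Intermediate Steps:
a(k, Z) = sqrt(Z + k)
E(l, A) = -36 - 6*l (E(l, A) = -6*(l + 6) = -6*(6 + l) = -36 - 6*l)
g(x, t) = 1/(-36 - 6*t)
y(b) = -12 (y(b) = 3 - 1*15 = 3 - 15 = -12)
u = 576 + 8/(36 + 6*sqrt(10)) (u = -8*(-1/(36 + 6*sqrt(6 + 4)) - 1*72) = -8*(-1/(36 + 6*sqrt(10)) - 72) = -8*(-72 - 1/(36 + 6*sqrt(10))) = 576 + 8/(36 + 6*sqrt(10)) ≈ 576.15)
u*y(31) = (7492/13 - 2*sqrt(10)/39)*(-12) = -89904/13 + 8*sqrt(10)/13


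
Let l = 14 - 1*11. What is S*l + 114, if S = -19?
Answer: 57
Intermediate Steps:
l = 3 (l = 14 - 11 = 3)
S*l + 114 = -19*3 + 114 = -57 + 114 = 57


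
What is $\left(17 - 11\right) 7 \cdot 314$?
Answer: $13188$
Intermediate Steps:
$\left(17 - 11\right) 7 \cdot 314 = 6 \cdot 7 \cdot 314 = 42 \cdot 314 = 13188$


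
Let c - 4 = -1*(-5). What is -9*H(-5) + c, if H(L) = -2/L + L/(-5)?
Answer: -18/5 ≈ -3.6000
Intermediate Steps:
c = 9 (c = 4 - 1*(-5) = 4 + 5 = 9)
H(L) = -2/L - L/5 (H(L) = -2/L + L*(-⅕) = -2/L - L/5)
-9*H(-5) + c = -9*(-2/(-5) - ⅕*(-5)) + 9 = -9*(-2*(-⅕) + 1) + 9 = -9*(⅖ + 1) + 9 = -9*7/5 + 9 = -63/5 + 9 = -18/5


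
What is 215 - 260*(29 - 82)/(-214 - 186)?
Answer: 3611/20 ≈ 180.55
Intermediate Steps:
215 - 260*(29 - 82)/(-214 - 186) = 215 - (-13780)/(-400) = 215 - (-13780)*(-1)/400 = 215 - 260*53/400 = 215 - 689/20 = 3611/20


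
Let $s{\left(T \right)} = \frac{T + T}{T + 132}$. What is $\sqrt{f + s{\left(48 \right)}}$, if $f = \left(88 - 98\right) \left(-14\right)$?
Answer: $\frac{2 \sqrt{7905}}{15} \approx 11.855$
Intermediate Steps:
$s{\left(T \right)} = \frac{2 T}{132 + T}$
$f = 140$ ($f = \left(-10\right) \left(-14\right) = 140$)
$\sqrt{f + s{\left(48 \right)}} = \sqrt{140 + 2 \cdot 48 \frac{1}{132 + 48}} = \sqrt{140 + 2 \cdot 48 \cdot \frac{1}{180}} = \sqrt{140 + \frac{8}{15}} = \sqrt{\frac{2108}{15}} = \frac{2 \sqrt{7905}}{15}$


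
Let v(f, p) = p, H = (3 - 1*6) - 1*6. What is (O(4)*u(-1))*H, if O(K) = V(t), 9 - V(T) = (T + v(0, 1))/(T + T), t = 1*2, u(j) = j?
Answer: 297/4 ≈ 74.250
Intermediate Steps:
t = 2
H = -9 (H = (3 - 6) - 6 = -3 - 6 = -9)
V(T) = 9 - (1 + T)/(2*T) (V(T) = 9 - (T + 1)/(T + T) = 9 - (1 + T)/(2*T))
O(K) = 33/4 (O(K) = (½)*(-1 + 17*2)/2 = (½)*(½)*(-1 + 34) = (½)*(½)*33 = 33/4)
(O(4)*u(-1))*H = ((33/4)*(-1))*(-9) = -33/4*(-9) = 297/4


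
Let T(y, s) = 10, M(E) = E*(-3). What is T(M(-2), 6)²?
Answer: 100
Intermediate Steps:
M(E) = -3*E
T(M(-2), 6)² = 10² = 100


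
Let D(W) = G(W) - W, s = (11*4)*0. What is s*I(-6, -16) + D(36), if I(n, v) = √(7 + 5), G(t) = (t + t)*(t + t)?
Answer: 5148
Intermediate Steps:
G(t) = 4*t² (G(t) = (2*t)*(2*t) = 4*t²)
I(n, v) = 2*√3 (I(n, v) = √12 = 2*√3)
s = 0 (s = 44*0 = 0)
D(W) = -W + 4*W² (D(W) = 4*W² - W = -W + 4*W²)
s*I(-6, -16) + D(36) = 0*(2*√3) + 36*(-1 + 4*36) = 0 + 36*(-1 + 144) = 0 + 36*143 = 0 + 5148 = 5148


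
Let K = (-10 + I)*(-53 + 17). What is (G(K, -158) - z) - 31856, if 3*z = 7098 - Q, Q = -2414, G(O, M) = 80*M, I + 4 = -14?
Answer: -143000/3 ≈ -47667.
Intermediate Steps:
I = -18 (I = -4 - 14 = -18)
K = 1008 (K = (-10 - 18)*(-53 + 17) = -28*(-36) = 1008)
z = 9512/3 (z = (7098 - 1*(-2414))/3 = (7098 + 2414)/3 = (⅓)*9512 = 9512/3 ≈ 3170.7)
(G(K, -158) - z) - 31856 = (80*(-158) - 1*9512/3) - 31856 = (-12640 - 9512/3) - 31856 = -47432/3 - 31856 = -143000/3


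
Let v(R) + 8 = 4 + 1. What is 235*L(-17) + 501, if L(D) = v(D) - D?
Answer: 3791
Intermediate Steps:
v(R) = -3 (v(R) = -8 + (4 + 1) = -8 + 5 = -3)
L(D) = -3 - D
235*L(-17) + 501 = 235*(-3 - 1*(-17)) + 501 = 235*(-3 + 17) + 501 = 235*14 + 501 = 3290 + 501 = 3791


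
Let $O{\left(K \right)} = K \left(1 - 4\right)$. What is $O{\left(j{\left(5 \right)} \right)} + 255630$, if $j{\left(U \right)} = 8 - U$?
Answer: $255621$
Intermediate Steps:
$O{\left(K \right)} = - 3 K$ ($O{\left(K \right)} = K \left(-3\right) = - 3 K$)
$O{\left(j{\left(5 \right)} \right)} + 255630 = - 3 \left(8 - 5\right) + 255630 = \left(-3\right) 3 + 255630 = -9 + 255630 = 255621$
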